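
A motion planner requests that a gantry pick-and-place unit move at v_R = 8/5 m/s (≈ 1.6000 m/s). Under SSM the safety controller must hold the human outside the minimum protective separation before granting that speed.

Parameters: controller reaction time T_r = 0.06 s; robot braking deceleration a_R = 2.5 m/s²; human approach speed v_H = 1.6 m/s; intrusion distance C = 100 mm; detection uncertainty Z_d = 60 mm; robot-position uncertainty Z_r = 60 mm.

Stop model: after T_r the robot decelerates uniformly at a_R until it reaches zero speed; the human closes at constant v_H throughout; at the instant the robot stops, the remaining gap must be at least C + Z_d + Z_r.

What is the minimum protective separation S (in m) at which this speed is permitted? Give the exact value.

stop time T_s = (8/5)/(5/2) = 0.6400 s
robot in T_r: 1.6000·0.0600 = 0.0960 m
braking distance = 1.6000²/(2·2.5000) = 0.5120 m
human closes 1.6000·0.7000 = 1.1200 m
C+Z_d+Z_r = 0.1000+0.0600+0.0600 = 0.2200 m
S_min ≈ 0.0960+0.5120+1.1200+0.2200  ⇒  S_min = 487/250 m

S_min = 487/250 m = 1.9480 m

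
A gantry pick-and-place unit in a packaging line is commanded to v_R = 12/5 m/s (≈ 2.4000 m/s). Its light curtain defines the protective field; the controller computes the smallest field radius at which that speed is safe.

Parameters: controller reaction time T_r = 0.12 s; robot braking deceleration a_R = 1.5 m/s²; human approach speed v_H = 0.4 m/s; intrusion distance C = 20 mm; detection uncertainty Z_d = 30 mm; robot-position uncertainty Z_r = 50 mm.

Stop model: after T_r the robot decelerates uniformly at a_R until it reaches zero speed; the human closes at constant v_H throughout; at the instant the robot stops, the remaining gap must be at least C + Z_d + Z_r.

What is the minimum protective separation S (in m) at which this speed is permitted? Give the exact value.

T_s = v_R/a_R = (12/5)/(3/2) = 1.6000 s
reaction-phase robot travel = 2.4000·0.1200 = 0.2880 m
robot under decel: 2.4000²/(2·1.5000) = 1.9200 m
human closes 0.4000·1.7200 = 0.6880 m
C+Z_d+Z_r = 0.0200+0.0300+0.0500 = 0.1000 m
S_min ≈ 0.2880+1.9200+0.6880+0.1000  ⇒  S_min = 749/250 m

S_min = 749/250 m = 2.9960 m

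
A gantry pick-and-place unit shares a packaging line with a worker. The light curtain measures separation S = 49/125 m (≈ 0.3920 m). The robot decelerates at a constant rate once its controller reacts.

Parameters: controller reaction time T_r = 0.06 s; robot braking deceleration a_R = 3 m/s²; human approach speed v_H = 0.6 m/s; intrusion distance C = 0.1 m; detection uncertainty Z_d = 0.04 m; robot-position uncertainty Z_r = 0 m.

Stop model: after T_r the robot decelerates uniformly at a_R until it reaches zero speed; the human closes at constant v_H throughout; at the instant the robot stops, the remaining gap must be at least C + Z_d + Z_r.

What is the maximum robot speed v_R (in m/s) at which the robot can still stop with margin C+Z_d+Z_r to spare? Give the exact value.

collect terms ⇒ (1/6)·v_R² + (13/50)·v_R + (-27/125) = 0
  disc = (13/50)² − 4·(1/6)·(-27/125) = 529/2500 ; √disc = 23/50
  v_R = (−(13/50) + 23/50) / (2·(1/6)) = 3/5 m/s
check:
stop time T_s = (3/5)/3 = 0.2000 s
reaction-phase robot travel = 0.6000·0.0600 = 0.0360 m
robot covers 0.6000·0.2000 − ½·3.0000·0.2000² = 0.0600 m while stopping
human closes 0.6000·0.2600 = 0.1560 m
margins: 0.1000+0.0400+0.0000 = 0.1400 m
sum ≈ 0.0360+0.0600+0.1560+0.1400 ≈ 0.3920 m = S ✓

v_R_max = 3/5 m/s = 0.6000 m/s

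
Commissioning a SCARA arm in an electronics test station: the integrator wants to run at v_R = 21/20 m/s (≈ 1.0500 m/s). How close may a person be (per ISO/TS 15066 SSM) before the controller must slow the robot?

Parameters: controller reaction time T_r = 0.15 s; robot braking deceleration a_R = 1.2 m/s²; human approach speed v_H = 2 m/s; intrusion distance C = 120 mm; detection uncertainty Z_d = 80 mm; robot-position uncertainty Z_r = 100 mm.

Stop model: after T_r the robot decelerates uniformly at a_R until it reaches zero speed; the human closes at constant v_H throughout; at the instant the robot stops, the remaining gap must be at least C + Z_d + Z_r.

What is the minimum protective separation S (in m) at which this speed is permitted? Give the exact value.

S_min = 4747/1600 m = 2.9669 m

braking lasts T_s = (21/20)/(6/5) = 0.8750 s
robot in T_r: 1.0500·0.1500 = 0.1575 m
robot under decel: 1.0500²/(2·1.2000) = 0.4594 m
human closes 2.0000·1.0250 = 2.0500 m
margins: 0.1200+0.0800+0.1000 = 0.3000 m
S_min ≈ 0.1575+0.4594+2.0500+0.3000  ⇒  S_min = 4747/1600 m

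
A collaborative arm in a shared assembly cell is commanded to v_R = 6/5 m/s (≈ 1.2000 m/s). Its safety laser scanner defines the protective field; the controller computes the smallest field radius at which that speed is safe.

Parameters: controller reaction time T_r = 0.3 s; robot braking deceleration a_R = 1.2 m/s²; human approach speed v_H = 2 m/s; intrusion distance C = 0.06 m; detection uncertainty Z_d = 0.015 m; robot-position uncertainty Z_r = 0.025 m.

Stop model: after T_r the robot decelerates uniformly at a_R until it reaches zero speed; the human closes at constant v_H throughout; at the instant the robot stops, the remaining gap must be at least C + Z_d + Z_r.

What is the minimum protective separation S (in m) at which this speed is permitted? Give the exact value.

S_min = 183/50 m = 3.6600 m

T_s = v_R/a_R = (6/5)/(6/5) = 1.0000 s
robot covers v_R·T_r = 1.2000·0.3000 = 0.3600 m before braking
robot under decel: 1.2000²/(2·1.2000) = 0.6000 m
human over T_r+T_s: 2.0000·(0.3000+1.0000) = 2.6000 m
C+Z_d+Z_r = 0.0600+0.0150+0.0250 = 0.1000 m
S_min ≈ 0.3600+0.6000+2.6000+0.1000  ⇒  S_min = 183/50 m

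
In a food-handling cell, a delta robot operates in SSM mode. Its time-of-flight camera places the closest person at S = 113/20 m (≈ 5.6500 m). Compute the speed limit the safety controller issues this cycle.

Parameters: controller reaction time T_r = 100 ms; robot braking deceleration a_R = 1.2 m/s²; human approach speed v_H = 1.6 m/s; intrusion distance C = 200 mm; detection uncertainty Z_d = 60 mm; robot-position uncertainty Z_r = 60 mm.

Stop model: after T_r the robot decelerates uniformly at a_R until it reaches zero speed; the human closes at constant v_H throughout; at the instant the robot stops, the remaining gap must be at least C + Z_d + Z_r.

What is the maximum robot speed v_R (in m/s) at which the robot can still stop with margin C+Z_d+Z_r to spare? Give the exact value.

v_R_max = 11/5 m/s = 2.2000 m/s

collect terms ⇒ (5/12)·v_R² + (43/30)·v_R + (-517/100) = 0
  disc = (43/30)² − 4·(5/12)·(-517/100) = 2401/225 ; √disc = 49/15
  v_R = (−(43/30) + 49/15) / (2·(5/12)) = 11/5 m/s
check:
T_s = v_R/a_R = (11/5)/(6/5) = 1.8333 s
reaction-phase robot travel = 2.2000·0.1000 = 0.2200 m
robot under decel: 2.2000²/(2·1.2000) = 2.0167 m
person approaches 1.6000·(0.1000+1.8333) = 3.0933 m
C+Z_d+Z_r = 0.2000+0.0600+0.0600 = 0.3200 m
sum ≈ 0.2200+2.0167+3.0933+0.3200 ≈ 5.6500 m = S ✓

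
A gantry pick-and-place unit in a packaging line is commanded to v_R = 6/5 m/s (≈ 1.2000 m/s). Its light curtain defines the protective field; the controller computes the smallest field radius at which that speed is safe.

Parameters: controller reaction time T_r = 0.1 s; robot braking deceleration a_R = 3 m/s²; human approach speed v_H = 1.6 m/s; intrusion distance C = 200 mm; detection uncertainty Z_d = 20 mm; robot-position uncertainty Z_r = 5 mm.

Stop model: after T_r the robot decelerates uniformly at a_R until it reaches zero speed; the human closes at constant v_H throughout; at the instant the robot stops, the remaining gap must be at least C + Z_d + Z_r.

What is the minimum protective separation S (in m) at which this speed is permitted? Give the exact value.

braking lasts T_s = (6/5)/3 = 0.4000 s
robot in T_r: 1.2000·0.1000 = 0.1200 m
robot covers 1.2000·0.4000 − ½·3.0000·0.4000² = 0.2400 m while stopping
human over T_r+T_s: 1.6000·(0.1000+0.4000) = 0.8000 m
C+Z_d+Z_r = 0.2000+0.0200+0.0050 = 0.2250 m
S_min ≈ 0.1200+0.2400+0.8000+0.2250  ⇒  S_min = 277/200 m

S_min = 277/200 m = 1.3850 m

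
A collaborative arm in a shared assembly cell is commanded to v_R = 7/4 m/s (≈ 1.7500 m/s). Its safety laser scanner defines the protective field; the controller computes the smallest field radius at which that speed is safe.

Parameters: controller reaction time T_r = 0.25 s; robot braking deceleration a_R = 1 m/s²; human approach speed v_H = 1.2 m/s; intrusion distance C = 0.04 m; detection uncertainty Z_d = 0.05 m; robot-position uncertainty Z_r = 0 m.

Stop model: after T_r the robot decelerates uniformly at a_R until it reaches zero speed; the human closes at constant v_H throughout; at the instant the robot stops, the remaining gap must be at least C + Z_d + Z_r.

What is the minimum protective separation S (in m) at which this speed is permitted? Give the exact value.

S_min = 3567/800 m = 4.4588 m

T_s = v_R/a_R = (7/4)/1 = 1.7500 s
robot in T_r: 1.7500·0.2500 = 0.4375 m
robot covers 1.7500·1.7500 − ½·1.0000·1.7500² = 1.5312 m while stopping
human over T_r+T_s: 1.2000·(0.2500+1.7500) = 2.4000 m
margins: 0.0400+0.0500+0.0000 = 0.0900 m
S_min ≈ 0.4375+1.5312+2.4000+0.0900  ⇒  S_min = 3567/800 m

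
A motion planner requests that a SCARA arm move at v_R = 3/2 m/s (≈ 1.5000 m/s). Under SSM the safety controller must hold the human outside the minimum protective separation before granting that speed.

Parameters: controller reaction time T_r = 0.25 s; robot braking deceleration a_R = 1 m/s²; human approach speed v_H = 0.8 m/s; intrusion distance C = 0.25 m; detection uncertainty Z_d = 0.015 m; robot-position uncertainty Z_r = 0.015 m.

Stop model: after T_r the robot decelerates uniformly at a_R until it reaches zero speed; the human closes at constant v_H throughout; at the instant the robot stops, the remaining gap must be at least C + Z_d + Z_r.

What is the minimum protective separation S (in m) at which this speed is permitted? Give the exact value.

S_min = 159/50 m = 3.1800 m

braking lasts T_s = (3/2)/1 = 1.5000 s
reaction-phase robot travel = 1.5000·0.2500 = 0.3750 m
robot covers 1.5000·1.5000 − ½·1.0000·1.5000² = 1.1250 m while stopping
human closes 0.8000·1.7500 = 1.4000 m
margins: 0.2500+0.0150+0.0150 = 0.2800 m
S_min ≈ 0.3750+1.1250+1.4000+0.2800  ⇒  S_min = 159/50 m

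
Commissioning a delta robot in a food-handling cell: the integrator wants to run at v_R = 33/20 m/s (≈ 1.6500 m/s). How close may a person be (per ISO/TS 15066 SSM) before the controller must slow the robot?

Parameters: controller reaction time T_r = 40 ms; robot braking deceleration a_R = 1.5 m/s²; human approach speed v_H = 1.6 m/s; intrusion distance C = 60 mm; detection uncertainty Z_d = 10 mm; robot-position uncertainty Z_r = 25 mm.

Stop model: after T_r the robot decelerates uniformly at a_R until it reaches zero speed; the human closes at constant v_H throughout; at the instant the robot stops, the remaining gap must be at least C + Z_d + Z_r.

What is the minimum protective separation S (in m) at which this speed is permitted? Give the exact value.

S_min = 1157/400 m = 2.8925 m

stop time T_s = (33/20)/(3/2) = 1.1000 s
robot covers v_R·T_r = 1.6500·0.0400 = 0.0660 m before braking
robot covers 1.6500·1.1000 − ½·1.5000·1.1000² = 0.9075 m while stopping
human closes 1.6000·1.1400 = 1.8240 m
C+Z_d+Z_r = 0.0600+0.0100+0.0250 = 0.0950 m
S_min ≈ 0.0660+0.9075+1.8240+0.0950  ⇒  S_min = 1157/400 m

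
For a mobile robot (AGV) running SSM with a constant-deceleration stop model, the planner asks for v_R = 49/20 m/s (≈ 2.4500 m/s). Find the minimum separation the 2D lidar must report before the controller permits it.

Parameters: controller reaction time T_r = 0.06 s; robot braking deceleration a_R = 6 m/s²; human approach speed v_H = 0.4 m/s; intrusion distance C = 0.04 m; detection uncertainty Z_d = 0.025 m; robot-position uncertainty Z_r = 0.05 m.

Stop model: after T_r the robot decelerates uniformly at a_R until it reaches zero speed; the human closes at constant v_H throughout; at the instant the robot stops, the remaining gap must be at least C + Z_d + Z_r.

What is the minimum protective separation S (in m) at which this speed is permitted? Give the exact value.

stop time T_s = (49/20)/6 = 0.4083 s
robot covers v_R·T_r = 2.4500·0.0600 = 0.1470 m before braking
robot covers 2.4500·0.4083 − ½·6.0000·0.4083² = 0.5002 m while stopping
human closes 0.4000·0.4683 = 0.1873 m
C+Z_d+Z_r = 0.0400+0.0250+0.0500 = 0.1150 m
S_min ≈ 0.1470+0.5002+0.1873+0.1150  ⇒  S_min = 22789/24000 m

S_min = 22789/24000 m = 0.9495 m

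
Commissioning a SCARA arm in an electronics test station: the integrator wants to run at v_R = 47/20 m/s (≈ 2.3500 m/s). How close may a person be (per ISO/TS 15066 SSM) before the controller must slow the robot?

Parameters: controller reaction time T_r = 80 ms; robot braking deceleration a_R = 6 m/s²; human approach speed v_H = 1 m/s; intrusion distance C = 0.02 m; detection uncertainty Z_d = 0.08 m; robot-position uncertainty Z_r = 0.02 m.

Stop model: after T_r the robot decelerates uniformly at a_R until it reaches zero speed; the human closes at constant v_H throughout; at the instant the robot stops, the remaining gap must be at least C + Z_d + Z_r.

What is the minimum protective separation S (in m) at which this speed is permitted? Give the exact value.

braking lasts T_s = (47/20)/6 = 0.3917 s
robot covers v_R·T_r = 2.3500·0.0800 = 0.1880 m before braking
robot covers 2.3500·0.3917 − ½·6.0000·0.3917² = 0.4602 m while stopping
human closes 1.0000·0.4717 = 0.4717 m
residual clearance needed = 0.0200+0.0800+0.0200 = 0.1200 m
S_min ≈ 0.1880+0.4602+0.4717+0.1200  ⇒  S_min = 9919/8000 m

S_min = 9919/8000 m = 1.2399 m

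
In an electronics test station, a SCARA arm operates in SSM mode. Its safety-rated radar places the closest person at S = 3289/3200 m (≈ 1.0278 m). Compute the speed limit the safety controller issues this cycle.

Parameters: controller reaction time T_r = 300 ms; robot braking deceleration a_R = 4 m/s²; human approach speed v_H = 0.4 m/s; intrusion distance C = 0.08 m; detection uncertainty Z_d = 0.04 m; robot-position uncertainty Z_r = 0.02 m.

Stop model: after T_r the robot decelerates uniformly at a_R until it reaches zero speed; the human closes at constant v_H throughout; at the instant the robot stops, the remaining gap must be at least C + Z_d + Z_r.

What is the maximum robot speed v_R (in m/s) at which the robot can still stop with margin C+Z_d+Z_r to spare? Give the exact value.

v_R_max = 27/20 m/s = 1.3500 m/s

collect terms ⇒ (1/8)·v_R² + (2/5)·v_R + (-2457/3200) = 0
  disc = (2/5)² − 4·(1/8)·(-2457/3200) = 3481/6400 ; √disc = 59/80
  v_R = (−(2/5) + 59/80) / (2·(1/8)) = 27/20 m/s
check:
stop time T_s = (27/20)/4 = 0.3375 s
reaction-phase robot travel = 1.3500·0.3000 = 0.4050 m
robot under decel: 1.3500²/(2·4.0000) = 0.2278 m
human over T_r+T_s: 0.4000·(0.3000+0.3375) = 0.2550 m
margins: 0.0800+0.0400+0.0200 = 0.1400 m
sum ≈ 0.4050+0.2278+0.2550+0.1400 ≈ 1.0278 m = S ✓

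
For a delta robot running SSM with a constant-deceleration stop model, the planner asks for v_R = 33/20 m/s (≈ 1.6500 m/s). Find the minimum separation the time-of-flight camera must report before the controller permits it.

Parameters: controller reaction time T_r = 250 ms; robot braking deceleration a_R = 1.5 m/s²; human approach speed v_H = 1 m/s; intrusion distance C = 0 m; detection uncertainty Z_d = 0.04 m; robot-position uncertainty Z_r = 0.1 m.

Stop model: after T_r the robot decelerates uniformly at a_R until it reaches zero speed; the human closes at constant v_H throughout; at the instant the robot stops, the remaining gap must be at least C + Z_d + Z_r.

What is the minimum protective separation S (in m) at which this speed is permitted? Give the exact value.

S_min = 281/100 m = 2.8100 m

stop time T_s = (33/20)/(3/2) = 1.1000 s
reaction-phase robot travel = 1.6500·0.2500 = 0.4125 m
robot under decel: 1.6500²/(2·1.5000) = 0.9075 m
person approaches 1.0000·(0.2500+1.1000) = 1.3500 m
C+Z_d+Z_r = 0.0000+0.0400+0.1000 = 0.1400 m
S_min ≈ 0.4125+0.9075+1.3500+0.1400  ⇒  S_min = 281/100 m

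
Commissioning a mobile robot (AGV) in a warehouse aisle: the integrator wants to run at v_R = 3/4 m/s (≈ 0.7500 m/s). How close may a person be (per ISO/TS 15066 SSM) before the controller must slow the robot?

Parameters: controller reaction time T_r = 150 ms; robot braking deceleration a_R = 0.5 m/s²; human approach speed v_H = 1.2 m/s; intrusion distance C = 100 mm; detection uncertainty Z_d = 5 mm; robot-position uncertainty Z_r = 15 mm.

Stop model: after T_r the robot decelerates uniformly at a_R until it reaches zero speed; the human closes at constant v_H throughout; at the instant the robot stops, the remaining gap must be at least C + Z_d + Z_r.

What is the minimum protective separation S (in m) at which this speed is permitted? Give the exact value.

stop time T_s = (3/4)/(1/2) = 1.5000 s
robot in T_r: 0.7500·0.1500 = 0.1125 m
robot under decel: 0.7500²/(2·0.5000) = 0.5625 m
human closes 1.2000·1.6500 = 1.9800 m
residual clearance needed = 0.1000+0.0050+0.0150 = 0.1200 m
S_min ≈ 0.1125+0.5625+1.9800+0.1200  ⇒  S_min = 111/40 m

S_min = 111/40 m = 2.7750 m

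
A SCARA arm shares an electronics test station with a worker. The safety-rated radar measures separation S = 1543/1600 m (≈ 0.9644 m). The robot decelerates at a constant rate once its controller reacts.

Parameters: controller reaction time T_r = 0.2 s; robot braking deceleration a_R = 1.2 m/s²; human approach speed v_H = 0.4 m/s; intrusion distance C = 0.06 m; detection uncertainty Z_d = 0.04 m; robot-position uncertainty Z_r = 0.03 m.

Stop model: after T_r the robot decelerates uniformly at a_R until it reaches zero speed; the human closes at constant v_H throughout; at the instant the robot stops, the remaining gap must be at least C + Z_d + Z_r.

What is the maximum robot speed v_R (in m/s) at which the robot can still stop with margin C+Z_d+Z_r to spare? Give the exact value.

collect terms ⇒ (5/12)·v_R² + (8/15)·v_R + (-1207/1600) = 0
  disc = (8/15)² − 4·(5/12)·(-1207/1600) = 22201/14400 ; √disc = 149/120
  v_R = (−(8/15) + 149/120) / (2·(5/12)) = 17/20 m/s
check:
braking lasts T_s = (17/20)/(6/5) = 0.7083 s
robot covers v_R·T_r = 0.8500·0.2000 = 0.1700 m before braking
robot covers 0.8500·0.7083 − ½·1.2000·0.7083² = 0.3010 m while stopping
human over T_r+T_s: 0.4000·(0.2000+0.7083) = 0.3633 m
residual clearance needed = 0.0600+0.0400+0.0300 = 0.1300 m
sum ≈ 0.1700+0.3010+0.3633+0.1300 ≈ 0.9644 m = S ✓

v_R_max = 17/20 m/s = 0.8500 m/s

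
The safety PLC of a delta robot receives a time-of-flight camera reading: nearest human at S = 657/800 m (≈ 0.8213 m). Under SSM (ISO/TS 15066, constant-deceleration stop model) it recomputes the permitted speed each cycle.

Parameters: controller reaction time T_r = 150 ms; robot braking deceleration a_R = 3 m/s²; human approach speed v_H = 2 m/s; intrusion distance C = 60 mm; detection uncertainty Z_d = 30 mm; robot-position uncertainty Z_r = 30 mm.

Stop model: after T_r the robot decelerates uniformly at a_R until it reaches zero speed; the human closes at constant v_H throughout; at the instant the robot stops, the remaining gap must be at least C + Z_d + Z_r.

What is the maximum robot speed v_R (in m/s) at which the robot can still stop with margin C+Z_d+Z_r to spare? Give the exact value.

at the boundary: (1/6)·v² + (49/60)·v + (-321/800) = 0
  disc = (49/60)² − 4·(1/6)·(-321/800) = 841/900 ; √disc = 29/30
  v_R = (−(49/60) + 29/30) / (2·(1/6)) = 9/20 m/s
check:
T_s = v_R/a_R = (9/20)/3 = 0.1500 s
robot in T_r: 0.4500·0.1500 = 0.0675 m
braking distance = 0.4500²/(2·3.0000) = 0.0338 m
person approaches 2.0000·(0.1500+0.1500) = 0.6000 m
residual clearance needed = 0.0600+0.0300+0.0300 = 0.1200 m
sum ≈ 0.0675+0.0338+0.6000+0.1200 ≈ 0.8213 m = S ✓

v_R_max = 9/20 m/s = 0.4500 m/s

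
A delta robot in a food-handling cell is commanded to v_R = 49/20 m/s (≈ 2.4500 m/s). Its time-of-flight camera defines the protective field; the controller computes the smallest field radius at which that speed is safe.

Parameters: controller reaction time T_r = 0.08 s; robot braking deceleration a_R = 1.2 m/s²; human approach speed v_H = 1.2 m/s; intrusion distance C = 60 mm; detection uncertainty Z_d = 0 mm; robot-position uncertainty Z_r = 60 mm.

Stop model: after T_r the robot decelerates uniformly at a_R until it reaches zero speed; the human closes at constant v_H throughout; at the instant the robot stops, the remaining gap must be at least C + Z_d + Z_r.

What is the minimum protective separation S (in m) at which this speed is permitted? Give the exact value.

S_min = 128713/24000 m = 5.3630 m

braking lasts T_s = (49/20)/(6/5) = 2.0417 s
robot in T_r: 2.4500·0.0800 = 0.1960 m
robot under decel: 2.4500²/(2·1.2000) = 2.5010 m
human closes 1.2000·2.1217 = 2.5460 m
C+Z_d+Z_r = 0.0600+0.0000+0.0600 = 0.1200 m
S_min ≈ 0.1960+2.5010+2.5460+0.1200  ⇒  S_min = 128713/24000 m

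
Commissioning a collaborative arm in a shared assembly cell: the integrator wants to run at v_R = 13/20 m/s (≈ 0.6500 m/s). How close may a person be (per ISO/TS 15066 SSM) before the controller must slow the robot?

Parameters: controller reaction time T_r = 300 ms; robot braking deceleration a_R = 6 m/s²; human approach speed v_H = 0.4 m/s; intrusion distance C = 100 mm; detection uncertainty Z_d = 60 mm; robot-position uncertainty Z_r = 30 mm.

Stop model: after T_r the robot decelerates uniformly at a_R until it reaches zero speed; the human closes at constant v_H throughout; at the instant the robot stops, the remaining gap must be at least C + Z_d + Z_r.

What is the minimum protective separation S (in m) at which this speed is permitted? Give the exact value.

S_min = 2801/4800 m = 0.5835 m

T_s = v_R/a_R = (13/20)/6 = 0.1083 s
reaction-phase robot travel = 0.6500·0.3000 = 0.1950 m
braking distance = 0.6500²/(2·6.0000) = 0.0352 m
human over T_r+T_s: 0.4000·(0.3000+0.1083) = 0.1633 m
residual clearance needed = 0.1000+0.0600+0.0300 = 0.1900 m
S_min ≈ 0.1950+0.0352+0.1633+0.1900  ⇒  S_min = 2801/4800 m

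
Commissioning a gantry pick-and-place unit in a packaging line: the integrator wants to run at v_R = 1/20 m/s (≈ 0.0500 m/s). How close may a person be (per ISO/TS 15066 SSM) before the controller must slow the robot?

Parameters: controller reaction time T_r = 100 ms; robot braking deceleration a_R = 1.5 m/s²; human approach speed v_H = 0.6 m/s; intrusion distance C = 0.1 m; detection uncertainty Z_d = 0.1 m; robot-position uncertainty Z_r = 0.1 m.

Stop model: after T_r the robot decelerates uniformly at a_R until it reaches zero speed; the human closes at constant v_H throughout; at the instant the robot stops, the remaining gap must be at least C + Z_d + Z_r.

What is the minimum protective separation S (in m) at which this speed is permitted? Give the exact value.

stop time T_s = (1/20)/(3/2) = 0.0333 s
robot in T_r: 0.0500·0.1000 = 0.0050 m
braking distance = 0.0500²/(2·1.5000) = 0.0008 m
human over T_r+T_s: 0.6000·(0.1000+0.0333) = 0.0800 m
margins: 0.1000+0.1000+0.1000 = 0.3000 m
S_min ≈ 0.0050+0.0008+0.0800+0.3000  ⇒  S_min = 463/1200 m

S_min = 463/1200 m = 0.3858 m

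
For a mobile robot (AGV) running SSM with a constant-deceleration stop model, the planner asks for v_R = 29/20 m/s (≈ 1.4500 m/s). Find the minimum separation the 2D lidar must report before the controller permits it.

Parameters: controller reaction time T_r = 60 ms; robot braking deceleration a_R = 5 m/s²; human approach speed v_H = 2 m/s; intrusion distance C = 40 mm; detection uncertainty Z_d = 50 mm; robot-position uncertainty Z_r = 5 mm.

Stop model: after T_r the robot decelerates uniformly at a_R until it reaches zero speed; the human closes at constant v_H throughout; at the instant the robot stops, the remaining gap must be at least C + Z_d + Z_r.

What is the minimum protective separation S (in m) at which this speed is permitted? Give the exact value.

S_min = 4369/4000 m = 1.0922 m

stop time T_s = (29/20)/5 = 0.2900 s
reaction-phase robot travel = 1.4500·0.0600 = 0.0870 m
braking distance = 1.4500²/(2·5.0000) = 0.2102 m
human closes 2.0000·0.3500 = 0.7000 m
margins: 0.0400+0.0500+0.0050 = 0.0950 m
S_min ≈ 0.0870+0.2102+0.7000+0.0950  ⇒  S_min = 4369/4000 m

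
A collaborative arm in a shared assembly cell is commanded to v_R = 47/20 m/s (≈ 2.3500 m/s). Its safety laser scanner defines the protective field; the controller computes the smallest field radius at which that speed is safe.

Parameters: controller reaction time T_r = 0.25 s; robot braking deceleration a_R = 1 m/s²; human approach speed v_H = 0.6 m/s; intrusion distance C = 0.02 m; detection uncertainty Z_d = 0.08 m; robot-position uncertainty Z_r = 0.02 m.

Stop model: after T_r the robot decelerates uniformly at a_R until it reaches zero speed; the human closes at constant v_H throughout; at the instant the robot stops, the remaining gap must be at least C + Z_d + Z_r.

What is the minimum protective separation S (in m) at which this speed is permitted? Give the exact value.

S_min = 4023/800 m = 5.0287 m

braking lasts T_s = (47/20)/1 = 2.3500 s
robot in T_r: 2.3500·0.2500 = 0.5875 m
robot covers 2.3500·2.3500 − ½·1.0000·2.3500² = 2.7612 m while stopping
human over T_r+T_s: 0.6000·(0.2500+2.3500) = 1.5600 m
residual clearance needed = 0.0200+0.0800+0.0200 = 0.1200 m
S_min ≈ 0.5875+2.7612+1.5600+0.1200  ⇒  S_min = 4023/800 m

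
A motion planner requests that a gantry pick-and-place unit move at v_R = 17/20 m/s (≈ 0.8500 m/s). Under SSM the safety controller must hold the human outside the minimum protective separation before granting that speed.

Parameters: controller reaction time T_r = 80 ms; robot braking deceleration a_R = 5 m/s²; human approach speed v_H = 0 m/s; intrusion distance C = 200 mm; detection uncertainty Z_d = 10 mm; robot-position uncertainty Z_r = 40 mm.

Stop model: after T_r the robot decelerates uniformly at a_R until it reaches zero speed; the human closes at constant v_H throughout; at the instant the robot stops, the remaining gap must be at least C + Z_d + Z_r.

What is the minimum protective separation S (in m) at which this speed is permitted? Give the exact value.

braking lasts T_s = (17/20)/5 = 0.1700 s
robot covers v_R·T_r = 0.8500·0.0800 = 0.0680 m before braking
braking distance = 0.8500²/(2·5.0000) = 0.0722 m
human closes 0.0000·0.2500 = 0.0000 m
C+Z_d+Z_r = 0.2000+0.0100+0.0400 = 0.2500 m
S_min ≈ 0.0680+0.0722+0.0000+0.2500  ⇒  S_min = 1561/4000 m

S_min = 1561/4000 m = 0.3902 m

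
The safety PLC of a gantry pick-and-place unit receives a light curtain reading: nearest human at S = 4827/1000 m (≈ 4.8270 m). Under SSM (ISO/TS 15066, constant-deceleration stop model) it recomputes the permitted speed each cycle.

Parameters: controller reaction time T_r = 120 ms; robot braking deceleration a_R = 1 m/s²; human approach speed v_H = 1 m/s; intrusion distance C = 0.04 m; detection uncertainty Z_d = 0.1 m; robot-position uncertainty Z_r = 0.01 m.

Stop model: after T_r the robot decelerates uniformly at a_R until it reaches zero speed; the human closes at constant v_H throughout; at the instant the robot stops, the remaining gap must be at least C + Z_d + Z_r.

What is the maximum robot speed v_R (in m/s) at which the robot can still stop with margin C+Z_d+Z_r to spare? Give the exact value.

at the boundary: (1/2)·v² + (28/25)·v + (-4557/1000) = 0
  disc = (28/25)² − 4·(1/2)·(-4557/1000) = 25921/2500 ; √disc = 161/50
  v_R = (−(28/25) + 161/50) / (2·(1/2)) = 21/10 m/s
check:
stop time T_s = (21/10)/1 = 2.1000 s
robot in T_r: 2.1000·0.1200 = 0.2520 m
braking distance = 2.1000²/(2·1.0000) = 2.2050 m
human closes 1.0000·2.2200 = 2.2200 m
margins: 0.0400+0.1000+0.0100 = 0.1500 m
sum ≈ 0.2520+2.2050+2.2200+0.1500 ≈ 4.8270 m = S ✓

v_R_max = 21/10 m/s = 2.1000 m/s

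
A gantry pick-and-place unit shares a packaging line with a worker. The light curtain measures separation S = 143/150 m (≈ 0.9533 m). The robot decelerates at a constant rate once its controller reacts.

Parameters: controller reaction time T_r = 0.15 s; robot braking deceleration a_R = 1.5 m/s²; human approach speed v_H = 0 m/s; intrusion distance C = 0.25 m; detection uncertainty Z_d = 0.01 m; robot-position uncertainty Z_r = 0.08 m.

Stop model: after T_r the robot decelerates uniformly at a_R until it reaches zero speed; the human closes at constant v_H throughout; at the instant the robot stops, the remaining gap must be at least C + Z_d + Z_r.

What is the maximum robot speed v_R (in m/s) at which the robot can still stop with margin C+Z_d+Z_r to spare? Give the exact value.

v_R_max = 23/20 m/s = 1.1500 m/s

at the boundary: (1/3)·v² + (3/20)·v + (-46/75) = 0
  disc = (3/20)² − 4·(1/3)·(-46/75) = 121/144 ; √disc = 11/12
  v_R = (−(3/20) + 11/12) / (2·(1/3)) = 23/20 m/s
check:
braking lasts T_s = (23/20)/(3/2) = 0.7667 s
robot covers v_R·T_r = 1.1500·0.1500 = 0.1725 m before braking
robot under decel: 1.1500²/(2·1.5000) = 0.4408 m
human over T_r+T_s: 0.0000·(0.1500+0.7667) = 0.0000 m
C+Z_d+Z_r = 0.2500+0.0100+0.0800 = 0.3400 m
sum ≈ 0.1725+0.4408+0.0000+0.3400 ≈ 0.9533 m = S ✓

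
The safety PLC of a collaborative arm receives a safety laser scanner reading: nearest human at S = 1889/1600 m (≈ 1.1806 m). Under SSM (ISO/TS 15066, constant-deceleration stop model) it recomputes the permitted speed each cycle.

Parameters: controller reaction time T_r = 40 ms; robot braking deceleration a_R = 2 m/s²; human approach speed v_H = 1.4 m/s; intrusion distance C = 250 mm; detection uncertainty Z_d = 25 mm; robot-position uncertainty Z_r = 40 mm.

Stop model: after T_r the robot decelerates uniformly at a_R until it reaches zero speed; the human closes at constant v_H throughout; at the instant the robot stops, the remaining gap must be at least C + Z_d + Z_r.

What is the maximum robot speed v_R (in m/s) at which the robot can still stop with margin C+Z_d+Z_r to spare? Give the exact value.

v_R_max = 17/20 m/s = 0.8500 m/s

collect terms ⇒ (1/4)·v_R² + (37/50)·v_R + (-6477/8000) = 0
  disc = (37/50)² − 4·(1/4)·(-6477/8000) = 54289/40000 ; √disc = 233/200
  v_R = (−(37/50) + 233/200) / (2·(1/4)) = 17/20 m/s
check:
stop time T_s = (17/20)/2 = 0.4250 s
reaction-phase robot travel = 0.8500·0.0400 = 0.0340 m
robot covers 0.8500·0.4250 − ½·2.0000·0.4250² = 0.1806 m while stopping
human closes 1.4000·0.4650 = 0.6510 m
residual clearance needed = 0.2500+0.0250+0.0400 = 0.3150 m
sum ≈ 0.0340+0.1806+0.6510+0.3150 ≈ 1.1806 m = S ✓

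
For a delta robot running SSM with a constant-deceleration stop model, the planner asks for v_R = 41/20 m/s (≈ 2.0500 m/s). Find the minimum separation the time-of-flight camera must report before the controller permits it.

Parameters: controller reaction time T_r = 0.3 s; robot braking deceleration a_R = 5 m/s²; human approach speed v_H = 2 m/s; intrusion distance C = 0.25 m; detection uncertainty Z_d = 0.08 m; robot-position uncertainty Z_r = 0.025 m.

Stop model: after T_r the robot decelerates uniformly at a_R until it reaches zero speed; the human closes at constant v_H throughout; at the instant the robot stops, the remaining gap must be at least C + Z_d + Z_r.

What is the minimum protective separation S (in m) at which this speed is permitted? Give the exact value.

S_min = 11241/4000 m = 2.8102 m

T_s = v_R/a_R = (41/20)/5 = 0.4100 s
robot covers v_R·T_r = 2.0500·0.3000 = 0.6150 m before braking
braking distance = 2.0500²/(2·5.0000) = 0.4203 m
human over T_r+T_s: 2.0000·(0.3000+0.4100) = 1.4200 m
C+Z_d+Z_r = 0.2500+0.0800+0.0250 = 0.3550 m
S_min ≈ 0.6150+0.4203+1.4200+0.3550  ⇒  S_min = 11241/4000 m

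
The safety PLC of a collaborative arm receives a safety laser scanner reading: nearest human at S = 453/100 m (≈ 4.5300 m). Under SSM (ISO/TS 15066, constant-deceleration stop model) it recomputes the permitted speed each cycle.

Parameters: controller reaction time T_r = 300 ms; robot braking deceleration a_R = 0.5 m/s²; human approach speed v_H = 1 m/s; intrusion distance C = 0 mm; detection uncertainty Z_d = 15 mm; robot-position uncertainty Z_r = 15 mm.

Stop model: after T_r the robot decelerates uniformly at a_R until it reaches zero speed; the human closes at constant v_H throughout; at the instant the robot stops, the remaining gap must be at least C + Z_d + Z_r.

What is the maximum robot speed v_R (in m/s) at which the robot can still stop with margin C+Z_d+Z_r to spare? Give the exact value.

v_R_max = 6/5 m/s = 1.2000 m/s

quadratic (1)·v² + (23/10)·v + (-21/5) = 0
  disc = (23/10)² − 4·(1)·(-21/5) = 2209/100 ; √disc = 47/10
  v_R = (−(23/10) + 47/10) / (2·(1)) = 6/5 m/s
check:
stop time T_s = (6/5)/(1/2) = 2.4000 s
robot covers v_R·T_r = 1.2000·0.3000 = 0.3600 m before braking
braking distance = 1.2000²/(2·0.5000) = 1.4400 m
person approaches 1.0000·(0.3000+2.4000) = 2.7000 m
C+Z_d+Z_r = 0.0000+0.0150+0.0150 = 0.0300 m
sum ≈ 0.3600+1.4400+2.7000+0.0300 ≈ 4.5300 m = S ✓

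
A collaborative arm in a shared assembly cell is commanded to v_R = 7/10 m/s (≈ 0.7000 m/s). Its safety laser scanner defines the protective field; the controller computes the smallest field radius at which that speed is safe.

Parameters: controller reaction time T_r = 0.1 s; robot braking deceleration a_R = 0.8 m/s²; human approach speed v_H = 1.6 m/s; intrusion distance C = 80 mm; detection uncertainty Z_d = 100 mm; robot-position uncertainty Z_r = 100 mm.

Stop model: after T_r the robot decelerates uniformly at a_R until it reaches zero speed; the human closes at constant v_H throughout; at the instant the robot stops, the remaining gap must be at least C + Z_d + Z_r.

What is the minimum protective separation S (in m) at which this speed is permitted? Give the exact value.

S_min = 1773/800 m = 2.2163 m

stop time T_s = (7/10)/(4/5) = 0.8750 s
reaction-phase robot travel = 0.7000·0.1000 = 0.0700 m
braking distance = 0.7000²/(2·0.8000) = 0.3063 m
human closes 1.6000·0.9750 = 1.5600 m
margins: 0.0800+0.1000+0.1000 = 0.2800 m
S_min ≈ 0.0700+0.3063+1.5600+0.2800  ⇒  S_min = 1773/800 m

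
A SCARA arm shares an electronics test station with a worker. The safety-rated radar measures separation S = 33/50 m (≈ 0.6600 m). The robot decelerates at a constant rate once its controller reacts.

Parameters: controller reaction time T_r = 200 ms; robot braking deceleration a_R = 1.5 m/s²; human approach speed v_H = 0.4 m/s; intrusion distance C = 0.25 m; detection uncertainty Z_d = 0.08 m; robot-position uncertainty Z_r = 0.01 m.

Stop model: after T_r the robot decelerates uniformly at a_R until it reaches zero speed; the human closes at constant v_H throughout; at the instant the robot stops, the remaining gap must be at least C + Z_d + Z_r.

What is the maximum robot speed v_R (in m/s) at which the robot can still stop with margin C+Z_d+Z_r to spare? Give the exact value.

collect terms ⇒ (1/3)·v_R² + (7/15)·v_R + (-6/25) = 0
  disc = (7/15)² − 4·(1/3)·(-6/25) = 121/225 ; √disc = 11/15
  v_R = (−(7/15) + 11/15) / (2·(1/3)) = 2/5 m/s
check:
braking lasts T_s = (2/5)/(3/2) = 0.2667 s
reaction-phase robot travel = 0.4000·0.2000 = 0.0800 m
braking distance = 0.4000²/(2·1.5000) = 0.0533 m
person approaches 0.4000·(0.2000+0.2667) = 0.1867 m
residual clearance needed = 0.2500+0.0800+0.0100 = 0.3400 m
sum ≈ 0.0800+0.0533+0.1867+0.3400 ≈ 0.6600 m = S ✓

v_R_max = 2/5 m/s = 0.4000 m/s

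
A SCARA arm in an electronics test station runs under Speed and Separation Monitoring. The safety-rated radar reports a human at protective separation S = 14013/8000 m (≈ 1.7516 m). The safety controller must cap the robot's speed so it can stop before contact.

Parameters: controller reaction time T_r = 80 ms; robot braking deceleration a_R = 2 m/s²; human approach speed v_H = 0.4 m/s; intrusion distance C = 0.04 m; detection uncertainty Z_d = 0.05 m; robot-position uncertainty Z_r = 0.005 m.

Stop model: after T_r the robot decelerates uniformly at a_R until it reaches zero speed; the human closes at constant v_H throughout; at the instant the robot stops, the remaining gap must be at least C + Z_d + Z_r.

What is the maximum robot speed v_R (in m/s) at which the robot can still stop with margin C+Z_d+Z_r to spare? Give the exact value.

v_R_max = 41/20 m/s = 2.0500 m/s

at the boundary: (1/4)·v² + (7/25)·v + (-12997/8000) = 0
  disc = (7/25)² − 4·(1/4)·(-12997/8000) = 68121/40000 ; √disc = 261/200
  v_R = (−(7/25) + 261/200) / (2·(1/4)) = 41/20 m/s
check:
stop time T_s = (41/20)/2 = 1.0250 s
reaction-phase robot travel = 2.0500·0.0800 = 0.1640 m
braking distance = 2.0500²/(2·2.0000) = 1.0506 m
human closes 0.4000·1.1050 = 0.4420 m
residual clearance needed = 0.0400+0.0500+0.0050 = 0.0950 m
sum ≈ 0.1640+1.0506+0.4420+0.0950 ≈ 1.7516 m = S ✓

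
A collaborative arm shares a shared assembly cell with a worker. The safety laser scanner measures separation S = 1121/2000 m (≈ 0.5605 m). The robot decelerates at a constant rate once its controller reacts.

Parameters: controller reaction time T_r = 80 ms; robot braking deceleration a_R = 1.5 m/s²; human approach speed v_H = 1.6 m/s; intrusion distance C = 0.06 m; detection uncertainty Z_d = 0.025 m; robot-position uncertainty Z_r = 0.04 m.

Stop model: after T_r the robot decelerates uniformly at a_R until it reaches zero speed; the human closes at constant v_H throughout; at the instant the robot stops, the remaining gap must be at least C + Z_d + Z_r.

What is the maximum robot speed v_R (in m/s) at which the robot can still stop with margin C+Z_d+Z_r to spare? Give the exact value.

collect terms ⇒ (1/3)·v_R² + (86/75)·v_R + (-123/400) = 0
  disc = (86/75)² − 4·(1/3)·(-123/400) = 38809/22500 ; √disc = 197/150
  v_R = (−(86/75) + 197/150) / (2·(1/3)) = 1/4 m/s
check:
stop time T_s = (1/4)/(3/2) = 0.1667 s
robot covers v_R·T_r = 0.2500·0.0800 = 0.0200 m before braking
braking distance = 0.2500²/(2·1.5000) = 0.0208 m
human closes 1.6000·0.2467 = 0.3947 m
residual clearance needed = 0.0600+0.0250+0.0400 = 0.1250 m
sum ≈ 0.0200+0.0208+0.3947+0.1250 ≈ 0.5605 m = S ✓

v_R_max = 1/4 m/s = 0.2500 m/s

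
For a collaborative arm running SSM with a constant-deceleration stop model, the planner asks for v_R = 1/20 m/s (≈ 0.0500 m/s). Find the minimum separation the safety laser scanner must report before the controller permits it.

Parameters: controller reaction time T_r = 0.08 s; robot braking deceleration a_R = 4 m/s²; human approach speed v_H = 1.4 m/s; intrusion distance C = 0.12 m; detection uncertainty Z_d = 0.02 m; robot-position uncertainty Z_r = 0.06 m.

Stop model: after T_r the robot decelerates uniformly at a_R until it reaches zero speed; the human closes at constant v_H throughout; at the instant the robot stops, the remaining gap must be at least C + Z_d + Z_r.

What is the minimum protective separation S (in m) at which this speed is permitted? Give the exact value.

S_min = 5341/16000 m = 0.3338 m

stop time T_s = (1/20)/4 = 0.0125 s
robot in T_r: 0.0500·0.0800 = 0.0040 m
robot covers 0.0500·0.0125 − ½·4.0000·0.0125² = 0.0003 m while stopping
human over T_r+T_s: 1.4000·(0.0800+0.0125) = 0.1295 m
residual clearance needed = 0.1200+0.0200+0.0600 = 0.2000 m
S_min ≈ 0.0040+0.0003+0.1295+0.2000  ⇒  S_min = 5341/16000 m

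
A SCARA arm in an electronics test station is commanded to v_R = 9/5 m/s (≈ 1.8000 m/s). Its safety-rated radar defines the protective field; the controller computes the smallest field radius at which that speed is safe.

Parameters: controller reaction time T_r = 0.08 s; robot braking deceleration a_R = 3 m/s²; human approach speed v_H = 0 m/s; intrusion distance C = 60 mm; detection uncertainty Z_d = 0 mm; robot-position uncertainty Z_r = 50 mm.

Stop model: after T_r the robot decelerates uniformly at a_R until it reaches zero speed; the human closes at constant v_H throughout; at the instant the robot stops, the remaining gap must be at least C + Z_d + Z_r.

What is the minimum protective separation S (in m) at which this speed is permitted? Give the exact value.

T_s = v_R/a_R = (9/5)/3 = 0.6000 s
robot in T_r: 1.8000·0.0800 = 0.1440 m
robot covers 1.8000·0.6000 − ½·3.0000·0.6000² = 0.5400 m while stopping
person approaches 0.0000·(0.0800+0.6000) = 0.0000 m
C+Z_d+Z_r = 0.0600+0.0000+0.0500 = 0.1100 m
S_min ≈ 0.1440+0.5400+0.0000+0.1100  ⇒  S_min = 397/500 m

S_min = 397/500 m = 0.7940 m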